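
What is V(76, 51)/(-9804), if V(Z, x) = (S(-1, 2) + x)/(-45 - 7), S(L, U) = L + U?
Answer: 1/9804 ≈ 0.00010200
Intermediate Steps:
V(Z, x) = -1/52 - x/52 (V(Z, x) = ((-1 + 2) + x)/(-45 - 7) = (1 + x)/(-52) = (1 + x)*(-1/52) = -1/52 - x/52)
V(76, 51)/(-9804) = (-1/52 - 1/52*51)/(-9804) = (-1/52 - 51/52)*(-1/9804) = -1*(-1/9804) = 1/9804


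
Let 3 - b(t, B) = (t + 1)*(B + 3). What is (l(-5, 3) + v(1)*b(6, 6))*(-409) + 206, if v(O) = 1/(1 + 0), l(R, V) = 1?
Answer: 24337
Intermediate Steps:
b(t, B) = 3 - (1 + t)*(3 + B) (b(t, B) = 3 - (t + 1)*(B + 3) = 3 - (1 + t)*(3 + B))
v(O) = 1 (v(O) = 1/1 = 1)
(l(-5, 3) + v(1)*b(6, 6))*(-409) + 206 = (1 + 1*(-1*6 - 3*6 - 1*6*6))*(-409) + 206 = (1 + 1*(-6 - 18 - 36))*(-409) + 206 = (1 + 1*(-60))*(-409) + 206 = (1 - 60)*(-409) + 206 = -59*(-409) + 206 = 24131 + 206 = 24337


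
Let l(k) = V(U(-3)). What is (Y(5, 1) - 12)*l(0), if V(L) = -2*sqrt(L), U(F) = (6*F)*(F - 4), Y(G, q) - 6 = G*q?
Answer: 6*sqrt(14) ≈ 22.450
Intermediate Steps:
Y(G, q) = 6 + G*q
U(F) = 6*F*(-4 + F) (U(F) = (6*F)*(-4 + F) = 6*F*(-4 + F))
l(k) = -6*sqrt(14) (l(k) = -2*3*sqrt(14) = -6*sqrt(14))
(Y(5, 1) - 12)*l(0) = ((6 + 5*1) - 12)*(-6*sqrt(14)) = ((6 + 5) - 12)*(-6*sqrt(14)) = (11 - 12)*(-6*sqrt(14)) = -(-6)*sqrt(14) = 6*sqrt(14)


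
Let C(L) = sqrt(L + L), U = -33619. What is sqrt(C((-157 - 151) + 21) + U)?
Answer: sqrt(-33619 + I*sqrt(574)) ≈ 0.0653 + 183.35*I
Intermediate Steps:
C(L) = sqrt(2)*sqrt(L) (C(L) = sqrt(2*L) = sqrt(2)*sqrt(L))
sqrt(C((-157 - 151) + 21) + U) = sqrt(sqrt(2)*sqrt((-157 - 151) + 21) - 33619) = sqrt(sqrt(2)*sqrt(-308 + 21) - 33619) = sqrt(sqrt(2)*sqrt(-287) - 33619) = sqrt(sqrt(2)*(I*sqrt(287)) - 33619) = sqrt(I*sqrt(574) - 33619) = sqrt(-33619 + I*sqrt(574))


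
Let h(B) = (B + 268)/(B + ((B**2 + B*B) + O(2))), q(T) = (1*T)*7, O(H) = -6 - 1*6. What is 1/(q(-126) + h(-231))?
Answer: -106479/93914441 ≈ -0.0011338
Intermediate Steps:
O(H) = -12 (O(H) = -6 - 6 = -12)
q(T) = 7*T (q(T) = T*7 = 7*T)
h(B) = (268 + B)/(-12 + B + 2*B**2) (h(B) = (B + 268)/(B + ((B**2 + B*B) - 12)) = (268 + B)/(B + ((B**2 + B**2) - 12)) = (268 + B)/(B + (2*B**2 - 12)) = (268 + B)/(B + (-12 + 2*B**2)) = (268 + B)/(-12 + B + 2*B**2))
1/(q(-126) + h(-231)) = 1/(7*(-126) + (268 - 231)/(-12 - 231 + 2*(-231)**2)) = 1/(-882 + 37/(-12 - 231 + 2*53361)) = 1/(-882 + 37/(-12 - 231 + 106722)) = 1/(-882 + 37/106479) = 1/(-93914441/106479) = -106479/93914441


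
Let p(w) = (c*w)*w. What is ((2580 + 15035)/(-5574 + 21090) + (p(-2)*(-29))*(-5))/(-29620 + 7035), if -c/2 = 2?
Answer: 7195901/70085772 ≈ 0.10267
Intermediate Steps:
c = -4 (c = -2*2 = -4)
p(w) = -4*w**2 (p(w) = (-4*w)*w = -4*w**2)
((2580 + 15035)/(-5574 + 21090) + (p(-2)*(-29))*(-5))/(-29620 + 7035) = ((2580 + 15035)/(-5574 + 21090) + (-4*(-2)**2*(-29))*(-5))/(-29620 + 7035) = (17615/15516 + (-4*4*(-29))*(-5))/(-22585) = (17615*(1/15516) - 16*(-29)*(-5))*(-1/22585) = (17615/15516 + 464*(-5))*(-1/22585) = (17615/15516 - 2320)*(-1/22585) = -35979505/15516*(-1/22585) = 7195901/70085772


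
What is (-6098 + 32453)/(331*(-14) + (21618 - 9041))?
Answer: 26355/7943 ≈ 3.3180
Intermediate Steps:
(-6098 + 32453)/(331*(-14) + (21618 - 9041)) = 26355/(-4634 + 12577) = 26355/7943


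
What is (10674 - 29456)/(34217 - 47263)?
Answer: 9391/6523 ≈ 1.4397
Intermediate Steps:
(10674 - 29456)/(34217 - 47263) = -18782/(-13046) = -18782*(-1/13046) = 9391/6523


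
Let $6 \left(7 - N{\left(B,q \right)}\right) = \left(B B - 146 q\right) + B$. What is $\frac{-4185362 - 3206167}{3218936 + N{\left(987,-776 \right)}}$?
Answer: $- \frac{22174587}{9112603} \approx -2.4334$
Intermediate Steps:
$N{\left(B,q \right)} = 7 - \frac{B}{6} - \frac{B^{2}}{6} + \frac{73 q}{3}$ ($N{\left(B,q \right)} = 7 - \frac{\left(B B - 146 q\right) + B}{6} = 7 - \frac{\left(B^{2} - 146 q\right) + B}{6} = 7 - \frac{B + B^{2} - 146 q}{6} = 7 - \left(- \frac{73 q}{3} + \frac{B}{6} + \frac{B^{2}}{6}\right) = 7 - \frac{B}{6} - \frac{B^{2}}{6} + \frac{73 q}{3}$)
$\frac{-4185362 - 3206167}{3218936 + N{\left(987,-776 \right)}} = \frac{-4185362 - 3206167}{3218936 + \left(7 - \frac{329}{2} - \frac{987^{2}}{6} + \frac{73}{3} \left(-776\right)\right)} = - \frac{7391529}{3218936 - \frac{544205}{3}} = - \frac{7391529}{\frac{9112603}{3}} = \left(-7391529\right) \frac{3}{9112603} = - \frac{22174587}{9112603}$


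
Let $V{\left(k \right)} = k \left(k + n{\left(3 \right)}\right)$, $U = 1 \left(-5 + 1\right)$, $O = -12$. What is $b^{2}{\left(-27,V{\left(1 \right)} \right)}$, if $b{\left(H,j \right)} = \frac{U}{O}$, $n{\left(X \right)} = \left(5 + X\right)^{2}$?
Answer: $\frac{1}{9} \approx 0.11111$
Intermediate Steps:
$U = -4$ ($U = 1 \left(-4\right) = -4$)
$V{\left(k \right)} = k \left(64 + k\right)$ ($V{\left(k \right)} = k \left(k + \left(5 + 3\right)^{2}\right) = k \left(k + 8^{2}\right) = k \left(k + 64\right) = k \left(64 + k\right)$)
$b{\left(H,j \right)} = \frac{1}{3}$ ($b{\left(H,j \right)} = - \frac{4}{-12} = \left(-4\right) \left(- \frac{1}{12}\right) = \frac{1}{3}$)
$b^{2}{\left(-27,V{\left(1 \right)} \right)} = \left(\frac{1}{3}\right)^{2} = \frac{1}{9}$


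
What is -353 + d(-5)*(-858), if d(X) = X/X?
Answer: -1211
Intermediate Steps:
d(X) = 1
-353 + d(-5)*(-858) = -353 + 1*(-858) = -353 - 858 = -1211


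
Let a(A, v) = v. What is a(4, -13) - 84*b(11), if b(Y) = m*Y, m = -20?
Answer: 18467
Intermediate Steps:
b(Y) = -20*Y
a(4, -13) - 84*b(11) = -13 - (-1680)*11 = -13 - 84*(-220) = -13 + 18480 = 18467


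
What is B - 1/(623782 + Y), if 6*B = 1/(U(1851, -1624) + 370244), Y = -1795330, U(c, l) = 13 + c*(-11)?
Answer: 90859/68319993168 ≈ 1.3299e-6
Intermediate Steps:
U(c, l) = 13 - 11*c
B = 1/2099376 (B = 1/(6*((13 - 11*1851) + 370244)) = 1/(6*((13 - 20361) + 370244)) = 1/(6*(-20348 + 370244)) = (⅙)/349896 = (⅙)*(1/349896) = 1/2099376 ≈ 4.7633e-7)
B - 1/(623782 + Y) = 1/2099376 - 1/(623782 - 1795330) = 1/2099376 - 1/(-1171548) = 1/2099376 - 1*(-1/1171548) = 1/2099376 + 1/1171548 = 90859/68319993168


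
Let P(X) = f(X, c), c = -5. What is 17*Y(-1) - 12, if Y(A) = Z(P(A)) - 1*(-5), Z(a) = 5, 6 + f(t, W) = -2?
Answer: 158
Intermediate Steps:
f(t, W) = -8 (f(t, W) = -6 - 2 = -8)
P(X) = -8
Y(A) = 10 (Y(A) = 5 - 1*(-5) = 5 + 5 = 10)
17*Y(-1) - 12 = 17*10 - 12 = 170 - 12 = 158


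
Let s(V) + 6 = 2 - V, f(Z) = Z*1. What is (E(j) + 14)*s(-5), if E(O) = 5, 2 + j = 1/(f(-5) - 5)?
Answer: 19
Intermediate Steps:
f(Z) = Z
s(V) = -4 - V (s(V) = -6 + (2 - V) = -4 - V)
j = -21/10 (j = -2 + 1/(-5 - 5) = -2 + 1/(-10) = -2 - ⅒ = -21/10 ≈ -2.1000)
(E(j) + 14)*s(-5) = (5 + 14)*(-4 - 1*(-5)) = 19*(-4 + 5) = 19*1 = 19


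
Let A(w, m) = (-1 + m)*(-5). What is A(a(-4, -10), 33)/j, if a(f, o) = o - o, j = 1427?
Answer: -160/1427 ≈ -0.11212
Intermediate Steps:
a(f, o) = 0
A(w, m) = 5 - 5*m
A(a(-4, -10), 33)/j = (5 - 5*33)/1427 = (5 - 165)*(1/1427) = -160*1/1427 = -160/1427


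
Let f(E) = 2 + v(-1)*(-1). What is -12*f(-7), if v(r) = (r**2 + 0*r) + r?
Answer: -24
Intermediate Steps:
v(r) = r + r**2 (v(r) = (r**2 + 0) + r = r**2 + r = r + r**2)
f(E) = 2 (f(E) = 2 - (1 - 1)*(-1) = 2 - 1*0*(-1) = 2 + 0*(-1) = 2 + 0 = 2)
-12*f(-7) = -12*2 = -24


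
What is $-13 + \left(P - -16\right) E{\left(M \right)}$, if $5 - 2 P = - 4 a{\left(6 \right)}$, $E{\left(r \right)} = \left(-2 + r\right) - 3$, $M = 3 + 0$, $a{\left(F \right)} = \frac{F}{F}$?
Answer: $-54$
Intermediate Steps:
$a{\left(F \right)} = 1$
$M = 3$
$E{\left(r \right)} = -5 + r$
$P = \frac{9}{2}$ ($P = \frac{5}{2} - \frac{\left(-4\right) 1}{2} = \frac{5}{2} - -2 = \frac{5}{2} + 2 = \frac{9}{2} \approx 4.5$)
$-13 + \left(P - -16\right) E{\left(M \right)} = -13 + \left(\frac{9}{2} - -16\right) \left(-5 + 3\right) = -13 + \left(\frac{9}{2} + 16\right) \left(-2\right) = -13 + \frac{41}{2} \left(-2\right) = -13 - 41 = -54$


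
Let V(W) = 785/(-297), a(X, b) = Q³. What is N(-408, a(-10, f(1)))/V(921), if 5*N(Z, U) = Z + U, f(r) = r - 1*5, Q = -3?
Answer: 25839/785 ≈ 32.916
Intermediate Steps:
f(r) = -5 + r (f(r) = r - 5 = -5 + r)
a(X, b) = -27 (a(X, b) = (-3)³ = -27)
V(W) = -785/297 (V(W) = 785*(-1/297) = -785/297)
N(Z, U) = U/5 + Z/5 (N(Z, U) = (Z + U)/5 = (U + Z)/5 = U/5 + Z/5)
N(-408, a(-10, f(1)))/V(921) = ((⅕)*(-27) + (⅕)*(-408))/(-785/297) = (-27/5 - 408/5)*(-297/785) = -87*(-297/785) = 25839/785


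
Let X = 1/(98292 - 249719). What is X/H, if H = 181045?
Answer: -1/27415101215 ≈ -3.6476e-11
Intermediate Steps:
X = -1/151427 (X = 1/(-151427) = -1/151427 ≈ -6.6038e-6)
X/H = -1/151427/181045 = -1/151427*1/181045 = -1/27415101215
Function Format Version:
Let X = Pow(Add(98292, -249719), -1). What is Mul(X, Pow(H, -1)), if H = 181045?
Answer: Rational(-1, 27415101215) ≈ -3.6476e-11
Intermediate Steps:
X = Rational(-1, 151427) (X = Pow(-151427, -1) = Rational(-1, 151427) ≈ -6.6038e-6)
Mul(X, Pow(H, -1)) = Mul(Rational(-1, 151427), Pow(181045, -1)) = Mul(Rational(-1, 151427), Rational(1, 181045)) = Rational(-1, 27415101215)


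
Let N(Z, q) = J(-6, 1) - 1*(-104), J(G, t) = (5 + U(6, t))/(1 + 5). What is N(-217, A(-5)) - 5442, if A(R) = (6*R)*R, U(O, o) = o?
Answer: -5337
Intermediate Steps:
A(R) = 6*R²
J(G, t) = ⅚ + t/6 (J(G, t) = (5 + t)/(1 + 5) = (5 + t)/6 = (5 + t)*(⅙) = ⅚ + t/6)
N(Z, q) = 105 (N(Z, q) = (⅚ + (⅙)*1) - 1*(-104) = (⅚ + ⅙) + 104 = 1 + 104 = 105)
N(-217, A(-5)) - 5442 = 105 - 5442 = -5337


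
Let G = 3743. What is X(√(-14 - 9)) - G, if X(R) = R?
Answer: -3743 + I*√23 ≈ -3743.0 + 4.7958*I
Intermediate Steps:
X(√(-14 - 9)) - G = √(-14 - 9) - 1*3743 = √(-23) - 3743 = I*√23 - 3743 = -3743 + I*√23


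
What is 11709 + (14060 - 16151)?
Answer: 9618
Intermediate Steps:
11709 + (14060 - 16151) = 11709 - 2091 = 9618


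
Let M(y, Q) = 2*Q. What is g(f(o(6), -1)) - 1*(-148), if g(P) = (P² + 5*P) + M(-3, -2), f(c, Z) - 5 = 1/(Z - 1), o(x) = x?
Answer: 747/4 ≈ 186.75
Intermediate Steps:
f(c, Z) = 5 + 1/(-1 + Z) (f(c, Z) = 5 + 1/(Z - 1) = 5 + 1/(-1 + Z))
g(P) = -4 + P² + 5*P (g(P) = (P² + 5*P) + 2*(-2) = (P² + 5*P) - 4 = -4 + P² + 5*P)
g(f(o(6), -1)) - 1*(-148) = (-4 + ((-4 + 5*(-1))/(-1 - 1))² + 5*((-4 + 5*(-1))/(-1 - 1))) - 1*(-148) = (-4 + ((-4 - 5)/(-2))² + 5*((-4 - 5)/(-2))) + 148 = (-4 + (-½*(-9))² + 5*(-½*(-9))) + 148 = (-4 + (9/2)² + 5*(9/2)) + 148 = (-4 + 81/4 + 45/2) + 148 = 155/4 + 148 = 747/4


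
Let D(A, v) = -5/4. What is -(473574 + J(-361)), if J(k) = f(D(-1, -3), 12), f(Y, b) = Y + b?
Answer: -1894339/4 ≈ -4.7359e+5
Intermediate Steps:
D(A, v) = -5/4 (D(A, v) = -5*1/4 = -5/4)
J(k) = 43/4 (J(k) = -5/4 + 12 = 43/4)
-(473574 + J(-361)) = -(473574 + 43/4) = -1*1894339/4 = -1894339/4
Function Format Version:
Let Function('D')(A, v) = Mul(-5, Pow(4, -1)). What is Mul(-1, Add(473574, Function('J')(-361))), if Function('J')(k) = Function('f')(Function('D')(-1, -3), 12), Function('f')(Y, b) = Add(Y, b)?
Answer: Rational(-1894339, 4) ≈ -4.7359e+5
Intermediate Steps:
Function('D')(A, v) = Rational(-5, 4) (Function('D')(A, v) = Mul(-5, Rational(1, 4)) = Rational(-5, 4))
Function('J')(k) = Rational(43, 4) (Function('J')(k) = Add(Rational(-5, 4), 12) = Rational(43, 4))
Mul(-1, Add(473574, Function('J')(-361))) = Mul(-1, Add(473574, Rational(43, 4))) = Mul(-1, Rational(1894339, 4)) = Rational(-1894339, 4)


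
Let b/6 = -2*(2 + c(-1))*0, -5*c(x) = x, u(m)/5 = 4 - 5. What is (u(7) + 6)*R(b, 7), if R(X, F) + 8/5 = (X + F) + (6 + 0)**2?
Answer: 207/5 ≈ 41.400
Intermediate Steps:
u(m) = -5 (u(m) = 5*(4 - 5) = 5*(-1) = -5)
c(x) = -x/5
b = 0 (b = 6*(-2*(2 - 1/5*(-1))*0) = 6*(-2*(2 + 1/5)*0) = 6*(-2*11/5*0) = 6*(-22/5*0) = 6*0 = 0)
R(X, F) = 172/5 + F + X (R(X, F) = -8/5 + ((X + F) + (6 + 0)**2) = -8/5 + ((F + X) + 6**2) = -8/5 + ((F + X) + 36) = -8/5 + (36 + F + X) = 172/5 + F + X)
(u(7) + 6)*R(b, 7) = (-5 + 6)*(172/5 + 7 + 0) = 1*(207/5) = 207/5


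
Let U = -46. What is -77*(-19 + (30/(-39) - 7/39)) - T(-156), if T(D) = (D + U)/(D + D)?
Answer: 79841/52 ≈ 1535.4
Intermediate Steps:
T(D) = (-46 + D)/(2*D) (T(D) = (D - 46)/(D + D) = (-46 + D)/((2*D)) = (-46 + D)*(1/(2*D)) = (-46 + D)/(2*D))
-77*(-19 + (30/(-39) - 7/39)) - T(-156) = -77*(-19 + (30/(-39) - 7/39)) - (-46 - 156)/(2*(-156)) = -77*(-19 + (30*(-1/39) - 7*1/39)) - (-1)*(-202)/(2*156) = -77*(-19 + (-10/13 - 7/39)) - 1*101/156 = -77*(-19 - 37/39) - 101/156 = -77*(-778/39) - 101/156 = 59906/39 - 101/156 = 79841/52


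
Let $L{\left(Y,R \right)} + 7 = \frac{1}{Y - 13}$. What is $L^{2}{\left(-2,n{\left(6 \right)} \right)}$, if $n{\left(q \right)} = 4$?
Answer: $\frac{11236}{225} \approx 49.938$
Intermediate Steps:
$L{\left(Y,R \right)} = -7 + \frac{1}{-13 + Y}$ ($L{\left(Y,R \right)} = -7 + \frac{1}{Y - 13} = -7 + \frac{1}{-13 + Y}$)
$L^{2}{\left(-2,n{\left(6 \right)} \right)} = \left(\frac{92 - -14}{-13 - 2}\right)^{2} = \left(\frac{92 + 14}{-15}\right)^{2} = \left(\left(- \frac{1}{15}\right) 106\right)^{2} = \left(- \frac{106}{15}\right)^{2} = \frac{11236}{225}$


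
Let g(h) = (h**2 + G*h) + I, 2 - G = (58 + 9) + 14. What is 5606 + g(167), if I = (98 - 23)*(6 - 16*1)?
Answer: 19552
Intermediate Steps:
G = -79 (G = 2 - ((58 + 9) + 14) = 2 - (67 + 14) = 2 - 1*81 = 2 - 81 = -79)
I = -750 (I = 75*(6 - 16) = 75*(-10) = -750)
g(h) = -750 + h**2 - 79*h (g(h) = (h**2 - 79*h) - 750 = -750 + h**2 - 79*h)
5606 + g(167) = 5606 + (-750 + 167**2 - 79*167) = 5606 + (-750 + 27889 - 13193) = 5606 + 13946 = 19552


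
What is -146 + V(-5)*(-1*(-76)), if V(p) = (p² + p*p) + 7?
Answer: 4186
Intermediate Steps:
V(p) = 7 + 2*p² (V(p) = (p² + p²) + 7 = 2*p² + 7 = 7 + 2*p²)
-146 + V(-5)*(-1*(-76)) = -146 + (7 + 2*(-5)²)*(-1*(-76)) = -146 + (7 + 2*25)*76 = -146 + (7 + 50)*76 = -146 + 57*76 = -146 + 4332 = 4186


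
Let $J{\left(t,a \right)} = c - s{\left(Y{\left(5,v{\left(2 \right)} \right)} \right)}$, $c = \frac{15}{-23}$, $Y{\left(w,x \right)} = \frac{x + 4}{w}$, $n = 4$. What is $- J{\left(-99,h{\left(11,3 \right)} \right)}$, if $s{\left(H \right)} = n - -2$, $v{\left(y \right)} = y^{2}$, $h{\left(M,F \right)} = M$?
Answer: $\frac{153}{23} \approx 6.6522$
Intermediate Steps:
$Y{\left(w,x \right)} = \frac{4 + x}{w}$
$c = - \frac{15}{23}$ ($c = 15 \left(- \frac{1}{23}\right) = - \frac{15}{23} \approx -0.65217$)
$s{\left(H \right)} = 6$ ($s{\left(H \right)} = 4 - -2 = 4 + 2 = 6$)
$J{\left(t,a \right)} = - \frac{153}{23}$ ($J{\left(t,a \right)} = - \frac{15}{23} - 6 = - \frac{153}{23}$)
$- J{\left(-99,h{\left(11,3 \right)} \right)} = \left(-1\right) \left(- \frac{153}{23}\right) = \frac{153}{23}$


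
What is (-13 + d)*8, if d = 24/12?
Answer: -88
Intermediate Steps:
d = 2 (d = 24*(1/12) = 2)
(-13 + d)*8 = (-13 + 2)*8 = -11*8 = -88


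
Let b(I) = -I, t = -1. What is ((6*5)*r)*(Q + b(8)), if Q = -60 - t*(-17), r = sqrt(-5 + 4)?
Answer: -2550*I ≈ -2550.0*I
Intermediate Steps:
r = I (r = sqrt(-1) = I ≈ 1.0*I)
Q = -77 (Q = -60 - (-1)*(-17) = -60 - 1*17 = -60 - 17 = -77)
((6*5)*r)*(Q + b(8)) = ((6*5)*I)*(-77 - 1*8) = (30*I)*(-77 - 8) = (30*I)*(-85) = -2550*I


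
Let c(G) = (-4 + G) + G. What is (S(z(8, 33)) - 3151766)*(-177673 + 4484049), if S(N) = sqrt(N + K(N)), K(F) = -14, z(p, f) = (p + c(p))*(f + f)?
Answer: -13572689460016 + 4306376*sqrt(1306) ≈ -1.3573e+13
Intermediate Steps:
c(G) = -4 + 2*G
z(p, f) = 2*f*(-4 + 3*p) (z(p, f) = (p + (-4 + 2*p))*(f + f) = (-4 + 3*p)*(2*f) = 2*f*(-4 + 3*p))
S(N) = sqrt(-14 + N) (S(N) = sqrt(N - 14) = sqrt(-14 + N))
(S(z(8, 33)) - 3151766)*(-177673 + 4484049) = (sqrt(-14 + 2*33*(-4 + 3*8)) - 3151766)*(-177673 + 4484049) = (sqrt(-14 + 2*33*(-4 + 24)) - 3151766)*4306376 = (sqrt(-14 + 2*33*20) - 3151766)*4306376 = (sqrt(-14 + 1320) - 3151766)*4306376 = (sqrt(1306) - 3151766)*4306376 = (-3151766 + sqrt(1306))*4306376 = -13572689460016 + 4306376*sqrt(1306)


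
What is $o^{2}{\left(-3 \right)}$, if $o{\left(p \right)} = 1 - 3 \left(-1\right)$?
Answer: $16$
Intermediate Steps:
$o{\left(p \right)} = 4$ ($o{\left(p \right)} = 1 - -3 = 1 + 3 = 4$)
$o^{2}{\left(-3 \right)} = 4^{2} = 16$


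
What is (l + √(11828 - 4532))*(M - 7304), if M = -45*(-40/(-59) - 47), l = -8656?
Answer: 2665623856/59 - 2463608*√114/59 ≈ 4.4734e+7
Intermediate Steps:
M = 122985/59 (M = -45*(-40*(-1/59) - 47) = -45*(40/59 - 47) = -45*(-2733/59) = 122985/59 ≈ 2084.5)
(l + √(11828 - 4532))*(M - 7304) = (-8656 + √(11828 - 4532))*(122985/59 - 7304) = (-8656 + √7296)*(-307951/59) = (-8656 + 8*√114)*(-307951/59) = 2665623856/59 - 2463608*√114/59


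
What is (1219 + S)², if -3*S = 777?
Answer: 921600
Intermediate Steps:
S = -259 (S = -⅓*777 = -259)
(1219 + S)² = (1219 - 259)² = 960² = 921600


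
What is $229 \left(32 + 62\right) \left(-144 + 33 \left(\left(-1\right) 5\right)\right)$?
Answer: $-6651534$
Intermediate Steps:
$229 \left(32 + 62\right) \left(-144 + 33 \left(\left(-1\right) 5\right)\right) = 229 \cdot 94 \left(-144 + 33 \left(-5\right)\right) = 229 \cdot 94 \left(-144 - 165\right) = 229 \cdot 94 \left(-309\right) = 229 \left(-29046\right) = -6651534$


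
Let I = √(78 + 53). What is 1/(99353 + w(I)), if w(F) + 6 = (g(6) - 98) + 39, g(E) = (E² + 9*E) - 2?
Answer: 1/99376 ≈ 1.0063e-5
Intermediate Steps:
g(E) = -2 + E² + 9*E
I = √131 ≈ 11.446
w(F) = 23 (w(F) = -6 + (((-2 + 6² + 9*6) - 98) + 39) = -6 + (((-2 + 36 + 54) - 98) + 39) = -6 + ((88 - 98) + 39) = -6 + (-10 + 39) = -6 + 29 = 23)
1/(99353 + w(I)) = 1/(99353 + 23) = 1/99376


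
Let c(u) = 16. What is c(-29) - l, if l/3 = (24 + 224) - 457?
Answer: 643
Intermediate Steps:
l = -627 (l = 3*((24 + 224) - 457) = 3*(248 - 457) = 3*(-209) = -627)
c(-29) - l = 16 - 1*(-627) = 16 + 627 = 643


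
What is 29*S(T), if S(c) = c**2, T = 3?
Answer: 261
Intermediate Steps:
29*S(T) = 29*3**2 = 29*9 = 261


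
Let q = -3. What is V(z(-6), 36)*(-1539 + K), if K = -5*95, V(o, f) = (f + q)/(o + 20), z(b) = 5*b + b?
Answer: 33231/8 ≈ 4153.9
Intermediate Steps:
z(b) = 6*b
V(o, f) = (-3 + f)/(20 + o) (V(o, f) = (f - 3)/(o + 20) = (-3 + f)/(20 + o))
K = -475
V(z(-6), 36)*(-1539 + K) = ((-3 + 36)/(20 + 6*(-6)))*(-1539 - 475) = (33/(20 - 36))*(-2014) = (33/(-16))*(-2014) = -1/16*33*(-2014) = -33/16*(-2014) = 33231/8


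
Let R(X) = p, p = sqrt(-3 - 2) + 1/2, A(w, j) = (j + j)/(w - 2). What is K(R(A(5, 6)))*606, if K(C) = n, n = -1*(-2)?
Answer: 1212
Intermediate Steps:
A(w, j) = 2*j/(-2 + w) (A(w, j) = (2*j)/(-2 + w) = 2*j/(-2 + w))
p = 1/2 + I*sqrt(5) (p = sqrt(-5) + 1/2 = I*sqrt(5) + 1/2 = 1/2 + I*sqrt(5) ≈ 0.5 + 2.2361*I)
n = 2
R(X) = 1/2 + I*sqrt(5)
K(C) = 2
K(R(A(5, 6)))*606 = 2*606 = 1212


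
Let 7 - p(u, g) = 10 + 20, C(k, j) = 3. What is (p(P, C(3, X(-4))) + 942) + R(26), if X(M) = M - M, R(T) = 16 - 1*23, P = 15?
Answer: 912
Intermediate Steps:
R(T) = -7 (R(T) = 16 - 23 = -7)
X(M) = 0
p(u, g) = -23 (p(u, g) = 7 - (10 + 20) = 7 - 1*30 = 7 - 30 = -23)
(p(P, C(3, X(-4))) + 942) + R(26) = (-23 + 942) - 7 = 919 - 7 = 912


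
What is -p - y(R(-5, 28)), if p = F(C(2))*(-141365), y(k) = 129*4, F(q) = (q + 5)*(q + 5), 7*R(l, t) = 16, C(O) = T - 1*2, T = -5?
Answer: 564944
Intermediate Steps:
C(O) = -7 (C(O) = -5 - 1*2 = -5 - 2 = -7)
R(l, t) = 16/7 (R(l, t) = (⅐)*16 = 16/7)
F(q) = (5 + q)² (F(q) = (5 + q)*(5 + q) = (5 + q)²)
y(k) = 516
p = -565460 (p = (5 - 7)²*(-141365) = (-2)²*(-141365) = 4*(-141365) = -565460)
-p - y(R(-5, 28)) = -1*(-565460) - 1*516 = 565460 - 516 = 564944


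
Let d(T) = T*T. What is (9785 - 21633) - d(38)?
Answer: -13292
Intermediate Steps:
d(T) = T²
(9785 - 21633) - d(38) = (9785 - 21633) - 1*38² = -11848 - 1*1444 = -11848 - 1444 = -13292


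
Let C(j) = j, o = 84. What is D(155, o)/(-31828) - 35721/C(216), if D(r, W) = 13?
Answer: -10527137/63656 ≈ -165.38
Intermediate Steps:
D(155, o)/(-31828) - 35721/C(216) = 13/(-31828) - 35721/216 = 13*(-1/31828) - 35721*1/216 = -13/31828 - 1323/8 = -10527137/63656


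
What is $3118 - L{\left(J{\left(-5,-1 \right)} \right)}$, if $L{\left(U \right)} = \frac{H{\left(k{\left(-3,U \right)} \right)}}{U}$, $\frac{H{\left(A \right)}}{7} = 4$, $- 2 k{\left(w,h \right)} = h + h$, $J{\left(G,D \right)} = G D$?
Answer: $\frac{15562}{5} \approx 3112.4$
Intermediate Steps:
$J{\left(G,D \right)} = D G$
$k{\left(w,h \right)} = - h$ ($k{\left(w,h \right)} = - \frac{h + h}{2} = - \frac{2 h}{2} = - h$)
$H{\left(A \right)} = 28$ ($H{\left(A \right)} = 7 \cdot 4 = 28$)
$L{\left(U \right)} = \frac{28}{U}$
$3118 - L{\left(J{\left(-5,-1 \right)} \right)} = 3118 - \frac{28}{\left(-1\right) \left(-5\right)} = 3118 - \frac{28}{5} = \frac{15562}{5}$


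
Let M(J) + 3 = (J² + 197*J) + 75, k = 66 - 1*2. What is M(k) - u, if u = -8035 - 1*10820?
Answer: 35631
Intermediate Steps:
k = 64 (k = 66 - 2 = 64)
u = -18855 (u = -8035 - 10820 = -18855)
M(J) = 72 + J² + 197*J (M(J) = -3 + ((J² + 197*J) + 75) = -3 + (75 + J² + 197*J) = 72 + J² + 197*J)
M(k) - u = (72 + 64² + 197*64) - 1*(-18855) = (72 + 4096 + 12608) + 18855 = 16776 + 18855 = 35631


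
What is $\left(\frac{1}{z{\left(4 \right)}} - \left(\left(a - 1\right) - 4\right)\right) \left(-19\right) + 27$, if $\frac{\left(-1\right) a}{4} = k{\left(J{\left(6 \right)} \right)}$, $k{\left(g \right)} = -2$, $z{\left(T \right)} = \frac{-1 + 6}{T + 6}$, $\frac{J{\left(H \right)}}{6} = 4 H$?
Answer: $46$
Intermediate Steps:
$J{\left(H \right)} = 24 H$ ($J{\left(H \right)} = 6 \cdot 4 H = 24 H$)
$z{\left(T \right)} = \frac{5}{6 + T}$
$a = 8$ ($a = \left(-4\right) \left(-2\right) = 8$)
$\left(\frac{1}{z{\left(4 \right)}} - \left(\left(a - 1\right) - 4\right)\right) \left(-19\right) + 27 = \left(\frac{1}{5 \frac{1}{6 + 4}} - \left(\left(8 - 1\right) - 4\right)\right) \left(-19\right) + 27 = \left(\frac{1}{5 \cdot \frac{1}{10}} - \left(7 - 4\right)\right) \left(-19\right) + 27 = \left(\frac{1}{5 \cdot \frac{1}{10}} - 3\right) \left(-19\right) + 27 = \left(\frac{1}{\frac{1}{2}} - 3\right) \left(-19\right) + 27 = \left(2 - 3\right) \left(-19\right) + 27 = \left(-1\right) \left(-19\right) + 27 = 19 + 27 = 46$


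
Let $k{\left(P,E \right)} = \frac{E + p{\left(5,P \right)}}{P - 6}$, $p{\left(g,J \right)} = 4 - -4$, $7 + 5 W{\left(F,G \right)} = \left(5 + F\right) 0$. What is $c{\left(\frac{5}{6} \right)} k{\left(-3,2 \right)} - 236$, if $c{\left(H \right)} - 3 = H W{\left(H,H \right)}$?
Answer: $- \frac{6427}{27} \approx -238.04$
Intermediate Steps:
$W{\left(F,G \right)} = - \frac{7}{5}$ ($W{\left(F,G \right)} = - \frac{7}{5} + \frac{\left(5 + F\right) 0}{5} = - \frac{7}{5} + \frac{1}{5} \cdot 0 = - \frac{7}{5} + 0 = - \frac{7}{5}$)
$p{\left(g,J \right)} = 8$ ($p{\left(g,J \right)} = 4 + 4 = 8$)
$k{\left(P,E \right)} = \frac{8 + E}{-6 + P}$ ($k{\left(P,E \right)} = \frac{E + 8}{P - 6} = \frac{8 + E}{-6 + P}$)
$c{\left(H \right)} = 3 - \frac{7 H}{5}$ ($c{\left(H \right)} = 3 + H \left(- \frac{7}{5}\right) = 3 - \frac{7 H}{5}$)
$c{\left(\frac{5}{6} \right)} k{\left(-3,2 \right)} - 236 = \left(3 - \frac{7 \cdot \frac{5}{6}}{5}\right) \frac{8 + 2}{-6 - 3} - 236 = \left(3 - \frac{7 \cdot 5 \cdot \frac{1}{6}}{5}\right) \frac{1}{-9} \cdot 10 - 236 = \left(3 - \frac{7}{6}\right) \left(\left(- \frac{1}{9}\right) 10\right) - 236 = \left(3 - \frac{7}{6}\right) \left(- \frac{10}{9}\right) - 236 = \frac{11}{6} \left(- \frac{10}{9}\right) - 236 = - \frac{55}{27} - 236 = - \frac{6427}{27}$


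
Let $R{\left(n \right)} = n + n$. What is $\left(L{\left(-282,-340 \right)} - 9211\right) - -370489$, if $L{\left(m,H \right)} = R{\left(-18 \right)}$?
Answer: $361242$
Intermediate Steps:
$R{\left(n \right)} = 2 n$
$L{\left(m,H \right)} = -36$ ($L{\left(m,H \right)} = 2 \left(-18\right) = -36$)
$\left(L{\left(-282,-340 \right)} - 9211\right) - -370489 = \left(-36 - 9211\right) - -370489 = \left(-36 - 9211\right) + 370489 = -9247 + 370489 = 361242$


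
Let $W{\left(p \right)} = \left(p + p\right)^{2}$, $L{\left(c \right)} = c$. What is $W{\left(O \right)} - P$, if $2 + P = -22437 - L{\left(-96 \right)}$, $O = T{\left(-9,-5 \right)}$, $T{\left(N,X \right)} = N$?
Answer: $22667$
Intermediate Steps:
$O = -9$
$W{\left(p \right)} = 4 p^{2}$ ($W{\left(p \right)} = \left(2 p\right)^{2} = 4 p^{2}$)
$P = -22343$ ($P = -2 - 22341 = -22343$)
$W{\left(O \right)} - P = 4 \left(-9\right)^{2} - -22343 = 4 \cdot 81 + 22343 = 324 + 22343 = 22667$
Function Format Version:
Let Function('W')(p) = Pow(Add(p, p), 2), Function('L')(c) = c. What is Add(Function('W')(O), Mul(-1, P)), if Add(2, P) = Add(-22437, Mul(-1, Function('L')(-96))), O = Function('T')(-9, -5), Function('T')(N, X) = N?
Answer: 22667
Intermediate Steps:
O = -9
Function('W')(p) = Mul(4, Pow(p, 2)) (Function('W')(p) = Pow(Mul(2, p), 2) = Mul(4, Pow(p, 2)))
P = -22343 (P = Add(-2, Add(-22437, Mul(-1, -96))) = Add(-2, Add(-22437, 96)) = Add(-2, -22341) = -22343)
Add(Function('W')(O), Mul(-1, P)) = Add(Mul(4, Pow(-9, 2)), Mul(-1, -22343)) = Add(Mul(4, 81), 22343) = Add(324, 22343) = 22667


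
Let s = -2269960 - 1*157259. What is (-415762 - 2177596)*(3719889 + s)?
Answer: -3352356085860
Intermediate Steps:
s = -2427219 (s = -2269960 - 157259 = -2427219)
(-415762 - 2177596)*(3719889 + s) = (-415762 - 2177596)*(3719889 - 2427219) = -2593358*1292670 = -3352356085860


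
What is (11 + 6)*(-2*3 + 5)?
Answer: -17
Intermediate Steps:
(11 + 6)*(-2*3 + 5) = 17*(-6 + 5) = 17*(-1) = -17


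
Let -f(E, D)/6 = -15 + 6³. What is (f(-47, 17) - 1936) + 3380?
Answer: 238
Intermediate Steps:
f(E, D) = -1206 (f(E, D) = -6*(-15 + 6³) = -6*(-15 + 216) = -6*201 = -1206)
(f(-47, 17) - 1936) + 3380 = (-1206 - 1936) + 3380 = -3142 + 3380 = 238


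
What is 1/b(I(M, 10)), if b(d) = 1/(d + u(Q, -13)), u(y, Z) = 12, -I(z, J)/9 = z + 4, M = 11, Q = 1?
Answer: -123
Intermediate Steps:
I(z, J) = -36 - 9*z (I(z, J) = -9*(z + 4) = -9*(4 + z) = -36 - 9*z)
b(d) = 1/(12 + d) (b(d) = 1/(d + 12) = 1/(12 + d))
1/b(I(M, 10)) = 1/(1/(12 + (-36 - 9*11))) = 1/(1/(12 + (-36 - 99))) = 1/(1/(12 - 135)) = 1/(1/(-123)) = 1/(-1/123) = -123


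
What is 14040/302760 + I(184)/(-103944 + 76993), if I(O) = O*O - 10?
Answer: -27413397/22665791 ≈ -1.2095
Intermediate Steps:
I(O) = -10 + O² (I(O) = O² - 10 = -10 + O²)
14040/302760 + I(184)/(-103944 + 76993) = 14040/302760 + (-10 + 184²)/(-103944 + 76993) = 14040*(1/302760) + (-10 + 33856)/(-26951) = 39/841 + 33846*(-1/26951) = 39/841 - 33846/26951 = -27413397/22665791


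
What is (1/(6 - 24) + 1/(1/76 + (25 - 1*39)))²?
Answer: 5909761/366109956 ≈ 0.016142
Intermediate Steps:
(1/(6 - 24) + 1/(1/76 + (25 - 1*39)))² = (1/(-18) + 1/(1/76 + (25 - 39)))² = (-1/18 + 1/(1/76 - 14))² = (-1/18 + 1/(-1063/76))² = (-1/18 - 76/1063)² = (-2431/19134)² = 5909761/366109956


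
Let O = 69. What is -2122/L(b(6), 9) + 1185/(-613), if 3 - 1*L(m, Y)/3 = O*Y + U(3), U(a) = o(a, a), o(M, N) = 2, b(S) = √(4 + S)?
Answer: -451657/570090 ≈ -0.79226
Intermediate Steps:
U(a) = 2
L(m, Y) = 3 - 207*Y (L(m, Y) = 9 - 3*(69*Y + 2) = 9 - 3*(2 + 69*Y) = 9 + (-6 - 207*Y) = 3 - 207*Y)
-2122/L(b(6), 9) + 1185/(-613) = -2122/(3 - 207*9) + 1185/(-613) = -2122/(3 - 1863) + 1185*(-1/613) = -2122/(-1860) - 1185/613 = -2122*(-1/1860) - 1185/613 = 1061/930 - 1185/613 = -451657/570090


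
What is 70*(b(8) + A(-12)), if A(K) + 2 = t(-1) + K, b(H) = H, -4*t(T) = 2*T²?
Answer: -455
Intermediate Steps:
t(T) = -T²/2
A(K) = -5/2 + K (A(K) = -2 + (-½*(-1)² + K) = -2 + (-½*1 + K) = -2 + (-½ + K) = -5/2 + K)
70*(b(8) + A(-12)) = 70*(8 + (-5/2 - 12)) = 70*(8 - 29/2) = 70*(-13/2) = -455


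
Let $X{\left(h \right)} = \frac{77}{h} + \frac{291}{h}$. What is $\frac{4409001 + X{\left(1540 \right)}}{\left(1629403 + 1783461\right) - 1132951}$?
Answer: $\frac{1697465477}{877766505} \approx 1.9338$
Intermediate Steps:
$X{\left(h \right)} = \frac{368}{h}$
$\frac{4409001 + X{\left(1540 \right)}}{\left(1629403 + 1783461\right) - 1132951} = \frac{4409001 + \frac{368}{1540}}{\left(1629403 + 1783461\right) - 1132951} = \frac{4409001 + 368 \cdot \frac{1}{1540}}{3412864 - 1132951} = \frac{4409001 + \frac{92}{385}}{2279913} = \frac{1697465477}{385} \cdot \frac{1}{2279913} = \frac{1697465477}{877766505}$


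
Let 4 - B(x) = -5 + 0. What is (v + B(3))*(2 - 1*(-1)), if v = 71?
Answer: 240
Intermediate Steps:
B(x) = 9 (B(x) = 4 - (-5 + 0) = 4 - 1*(-5) = 4 + 5 = 9)
(v + B(3))*(2 - 1*(-1)) = (71 + 9)*(2 - 1*(-1)) = 80*(2 + 1) = 80*3 = 240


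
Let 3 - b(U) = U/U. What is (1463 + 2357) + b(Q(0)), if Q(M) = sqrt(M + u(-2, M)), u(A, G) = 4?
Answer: 3822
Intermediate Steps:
Q(M) = sqrt(4 + M) (Q(M) = sqrt(M + 4) = sqrt(4 + M))
b(U) = 2 (b(U) = 3 - U/U = 3 - 1*1 = 3 - 1 = 2)
(1463 + 2357) + b(Q(0)) = (1463 + 2357) + 2 = 3820 + 2 = 3822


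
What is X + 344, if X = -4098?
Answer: -3754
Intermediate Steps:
X + 344 = -4098 + 344 = -3754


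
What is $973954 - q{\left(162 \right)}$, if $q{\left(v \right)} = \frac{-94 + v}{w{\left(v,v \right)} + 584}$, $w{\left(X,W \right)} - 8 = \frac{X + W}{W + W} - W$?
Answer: $\frac{419774106}{431} \approx 9.7395 \cdot 10^{5}$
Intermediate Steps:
$w{\left(X,W \right)} = 8 - W + \frac{W + X}{2 W}$ ($w{\left(X,W \right)} = 8 - \left(W - \frac{X + W}{W + W}\right) = 8 - \left(W - \frac{W + X}{2 W}\right) = 8 - W + \frac{W + X}{2 W}$)
$q{\left(v \right)} = \frac{-94 + v}{593 - v}$ ($q{\left(v \right)} = \frac{-94 + v}{\left(\frac{17}{2} - v + \frac{v}{2 v}\right) + 584} = \frac{-94 + v}{\left(\frac{17}{2} - v + \frac{1}{2}\right) + 584} = \frac{-94 + v}{\left(9 - v\right) + 584} = \frac{-94 + v}{593 - v}$)
$973954 - q{\left(162 \right)} = 973954 - \frac{-94 + 162}{593 - 162} = 973954 - \frac{1}{593 - 162} \cdot 68 = 973954 - \frac{1}{431} \cdot 68 = 973954 - \frac{68}{431} = \frac{419774106}{431}$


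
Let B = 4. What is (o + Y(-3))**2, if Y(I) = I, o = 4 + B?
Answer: 25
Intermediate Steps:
o = 8 (o = 4 + 4 = 8)
(o + Y(-3))**2 = (8 - 3)**2 = 5**2 = 25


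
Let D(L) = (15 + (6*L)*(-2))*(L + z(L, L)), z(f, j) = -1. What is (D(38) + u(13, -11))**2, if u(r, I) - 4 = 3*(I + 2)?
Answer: 266995600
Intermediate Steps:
u(r, I) = 10 + 3*I (u(r, I) = 4 + 3*(I + 2) = 4 + 3*(2 + I) = 4 + (6 + 3*I) = 10 + 3*I)
D(L) = (-1 + L)*(15 - 12*L) (D(L) = (15 + (6*L)*(-2))*(L - 1) = (15 - 12*L)*(-1 + L) = (-1 + L)*(15 - 12*L))
(D(38) + u(13, -11))**2 = ((-15 - 12*38**2 + 27*38) + (10 + 3*(-11)))**2 = ((-15 - 12*1444 + 1026) + (10 - 33))**2 = ((-15 - 17328 + 1026) - 23)**2 = (-16317 - 23)**2 = (-16340)**2 = 266995600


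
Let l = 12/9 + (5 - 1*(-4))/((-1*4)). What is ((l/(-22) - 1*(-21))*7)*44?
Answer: 38885/6 ≈ 6480.8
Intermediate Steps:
l = -11/12 (l = 12*(⅑) + (5 + 4)/(-4) = 4/3 + 9*(-¼) = 4/3 - 9/4 = -11/12 ≈ -0.91667)
((l/(-22) - 1*(-21))*7)*44 = ((-11/12/(-22) - 1*(-21))*7)*44 = ((-11/12*(-1/22) + 21)*7)*44 = ((1/24 + 21)*7)*44 = ((505/24)*7)*44 = (3535/24)*44 = 38885/6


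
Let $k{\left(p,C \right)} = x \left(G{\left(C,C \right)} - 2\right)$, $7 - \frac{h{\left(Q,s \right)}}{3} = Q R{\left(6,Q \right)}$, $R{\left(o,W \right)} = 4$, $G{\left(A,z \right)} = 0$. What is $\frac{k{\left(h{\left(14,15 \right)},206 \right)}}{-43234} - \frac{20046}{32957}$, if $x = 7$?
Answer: $- \frac{433103683}{712431469} \approx -0.60792$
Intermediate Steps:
$h{\left(Q,s \right)} = 21 - 12 Q$ ($h{\left(Q,s \right)} = 21 - 3 Q 4 = 21 - 3 \cdot 4 Q = 21 - 12 Q$)
$k{\left(p,C \right)} = -14$ ($k{\left(p,C \right)} = 7 \left(0 - 2\right) = 7 \left(-2\right) = -14$)
$\frac{k{\left(h{\left(14,15 \right)},206 \right)}}{-43234} - \frac{20046}{32957} = - \frac{14}{-43234} - \frac{20046}{32957} = \left(-14\right) \left(- \frac{1}{43234}\right) - \frac{20046}{32957} = \frac{7}{21617} - \frac{20046}{32957} = - \frac{433103683}{712431469}$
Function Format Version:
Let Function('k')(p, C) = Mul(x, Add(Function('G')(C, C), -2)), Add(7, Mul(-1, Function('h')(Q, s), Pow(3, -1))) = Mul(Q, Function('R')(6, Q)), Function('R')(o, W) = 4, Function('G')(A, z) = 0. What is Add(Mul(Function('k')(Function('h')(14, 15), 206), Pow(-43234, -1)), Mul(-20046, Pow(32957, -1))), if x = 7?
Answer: Rational(-433103683, 712431469) ≈ -0.60792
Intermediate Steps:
Function('h')(Q, s) = Add(21, Mul(-12, Q)) (Function('h')(Q, s) = Add(21, Mul(-3, Mul(Q, 4))) = Add(21, Mul(-3, Mul(4, Q))) = Add(21, Mul(-12, Q)))
Function('k')(p, C) = -14 (Function('k')(p, C) = Mul(7, Add(0, -2)) = Mul(7, -2) = -14)
Add(Mul(Function('k')(Function('h')(14, 15), 206), Pow(-43234, -1)), Mul(-20046, Pow(32957, -1))) = Add(Mul(-14, Pow(-43234, -1)), Mul(-20046, Pow(32957, -1))) = Add(Mul(-14, Rational(-1, 43234)), Mul(-20046, Rational(1, 32957))) = Add(Rational(7, 21617), Rational(-20046, 32957)) = Rational(-433103683, 712431469)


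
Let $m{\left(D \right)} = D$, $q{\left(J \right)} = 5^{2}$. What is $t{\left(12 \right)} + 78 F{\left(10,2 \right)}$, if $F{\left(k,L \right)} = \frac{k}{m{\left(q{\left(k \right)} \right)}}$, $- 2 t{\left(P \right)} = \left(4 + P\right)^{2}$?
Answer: $- \frac{484}{5} \approx -96.8$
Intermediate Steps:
$q{\left(J \right)} = 25$
$t{\left(P \right)} = - \frac{\left(4 + P\right)^{2}}{2}$
$F{\left(k,L \right)} = \frac{k}{25}$
$t{\left(12 \right)} + 78 F{\left(10,2 \right)} = - \frac{\left(4 + 12\right)^{2}}{2} + 78 \cdot \frac{1}{25} \cdot 10 = - \frac{16^{2}}{2} + 78 \cdot \frac{2}{5} = \left(- \frac{1}{2}\right) 256 + \frac{156}{5} = -128 + \frac{156}{5} = - \frac{484}{5}$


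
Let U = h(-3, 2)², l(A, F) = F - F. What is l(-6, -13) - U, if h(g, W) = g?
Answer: -9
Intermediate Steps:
l(A, F) = 0
U = 9 (U = (-3)² = 9)
l(-6, -13) - U = 0 - 1*9 = 0 - 9 = -9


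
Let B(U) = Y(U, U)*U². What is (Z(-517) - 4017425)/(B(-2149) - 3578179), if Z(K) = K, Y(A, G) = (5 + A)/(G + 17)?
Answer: -713854362/189395443 ≈ -3.7691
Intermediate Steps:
Y(A, G) = (5 + A)/(17 + G)
B(U) = U²*(5 + U)/(17 + U) (B(U) = ((5 + U)/(17 + U))*U² = U²*(5 + U)/(17 + U))
(Z(-517) - 4017425)/(B(-2149) - 3578179) = (-517 - 4017425)/((-2149)²*(5 - 2149)/(17 - 2149) - 3578179) = -4017942/(4618201*(-2144)/(-2132) - 3578179) = -4017942/(4618201*(-1/2132)*(-2144) - 3578179) = -4017942/(2475355736/533 - 3578179) = -4017942/568186329/533 = -4017942*533/568186329 = -713854362/189395443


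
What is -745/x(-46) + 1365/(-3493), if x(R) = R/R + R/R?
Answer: -372145/998 ≈ -372.89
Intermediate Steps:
x(R) = 2 (x(R) = 1 + 1 = 2)
-745/x(-46) + 1365/(-3493) = -745/2 + 1365/(-3493) = -745*½ + 1365*(-1/3493) = -745/2 - 195/499 = -372145/998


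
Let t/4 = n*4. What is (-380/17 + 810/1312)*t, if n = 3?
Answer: -727185/697 ≈ -1043.3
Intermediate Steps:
t = 48 (t = 4*(3*4) = 4*12 = 48)
(-380/17 + 810/1312)*t = (-380/17 + 810/1312)*48 = (-380*1/17 + 810*(1/1312))*48 = (-380/17 + 405/656)*48 = -242395/11152*48 = -727185/697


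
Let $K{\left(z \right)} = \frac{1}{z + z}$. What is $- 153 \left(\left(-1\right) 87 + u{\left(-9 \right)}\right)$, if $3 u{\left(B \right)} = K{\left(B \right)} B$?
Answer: $\frac{26571}{2} \approx 13286.0$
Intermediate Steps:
$K{\left(z \right)} = \frac{1}{2 z}$
$u{\left(B \right)} = \frac{1}{6}$ ($u{\left(B \right)} = \frac{\frac{1}{2 B} B}{3} = \frac{1}{3} \cdot \frac{1}{2} = \frac{1}{6}$)
$- 153 \left(\left(-1\right) 87 + u{\left(-9 \right)}\right) = - 153 \left(\left(-1\right) 87 + \frac{1}{6}\right) = - 153 \left(-87 + \frac{1}{6}\right) = \left(-153\right) \left(- \frac{521}{6}\right) = \frac{26571}{2}$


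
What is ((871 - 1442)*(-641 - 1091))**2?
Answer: 978065616784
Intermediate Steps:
((871 - 1442)*(-641 - 1091))**2 = (-571*(-1732))**2 = 988972**2 = 978065616784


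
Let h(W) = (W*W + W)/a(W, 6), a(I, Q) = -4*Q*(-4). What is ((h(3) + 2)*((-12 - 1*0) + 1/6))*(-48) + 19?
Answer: 1226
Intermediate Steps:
a(I, Q) = 16*Q
h(W) = W/96 + W**2/96 (h(W) = (W*W + W)/((16*6)) = (W**2 + W)/96 = (W + W**2)*(1/96) = W/96 + W**2/96)
((h(3) + 2)*((-12 - 1*0) + 1/6))*(-48) + 19 = (((1/96)*3*(1 + 3) + 2)*((-12 - 1*0) + 1/6))*(-48) + 19 = (((1/96)*3*4 + 2)*((-12 + 0) + 1/6))*(-48) + 19 = ((1/8 + 2)*(-12 + 1/6))*(-48) + 19 = ((17/8)*(-71/6))*(-48) + 19 = -1207/48*(-48) + 19 = 1207 + 19 = 1226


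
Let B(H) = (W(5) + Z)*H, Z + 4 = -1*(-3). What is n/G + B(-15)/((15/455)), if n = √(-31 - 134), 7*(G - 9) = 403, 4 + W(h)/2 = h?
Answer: -455 + 7*I*√165/466 ≈ -455.0 + 0.19295*I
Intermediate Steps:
W(h) = -8 + 2*h
Z = -1 (Z = -4 - 1*(-3) = -4 + 3 = -1)
B(H) = H (B(H) = ((-8 + 2*5) - 1)*H = ((-8 + 10) - 1)*H = (2 - 1)*H = 1*H = H)
G = 466/7 (G = 9 + (⅐)*403 = 9 + 403/7 = 466/7 ≈ 66.571)
n = I*√165 (n = √(-165) = I*√165 ≈ 12.845*I)
n/G + B(-15)/((15/455)) = (I*√165)/(466/7) - 15/(15/455) = (I*√165)*(7/466) - 15/(15*(1/455)) = 7*I*√165/466 - 15/3/91 = 7*I*√165/466 - 15*91/3 = 7*I*√165/466 - 455 = -455 + 7*I*√165/466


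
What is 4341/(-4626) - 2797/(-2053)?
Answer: 1342283/3165726 ≈ 0.42400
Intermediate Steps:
4341/(-4626) - 2797/(-2053) = 4341*(-1/4626) - 2797*(-1/2053) = -1447/1542 + 2797/2053 = 1342283/3165726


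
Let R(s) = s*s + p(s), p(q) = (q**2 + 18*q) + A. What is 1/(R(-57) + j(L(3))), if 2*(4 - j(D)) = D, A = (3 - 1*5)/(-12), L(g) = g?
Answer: 3/16424 ≈ 0.00018266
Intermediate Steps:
A = 1/6 (A = (3 - 5)*(-1/12) = -2*(-1/12) = 1/6 ≈ 0.16667)
j(D) = 4 - D/2
p(q) = 1/6 + q**2 + 18*q (p(q) = (q**2 + 18*q) + 1/6 = 1/6 + q**2 + 18*q)
R(s) = 1/6 + 2*s**2 + 18*s (R(s) = s*s + (1/6 + s**2 + 18*s) = s**2 + (1/6 + s**2 + 18*s) = 1/6 + 2*s**2 + 18*s)
1/(R(-57) + j(L(3))) = 1/((1/6 + 2*(-57)**2 + 18*(-57)) + (4 - 1/2*3)) = 1/((1/6 + 2*3249 - 1026) + (4 - 3/2)) = 1/((1/6 + 6498 - 1026) + 5/2) = 1/(32833/6 + 5/2) = 1/(16424/3) = 3/16424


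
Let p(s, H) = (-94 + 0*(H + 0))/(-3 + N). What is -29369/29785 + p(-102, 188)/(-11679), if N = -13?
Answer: -2745404303/2782872120 ≈ -0.98654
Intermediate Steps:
p(s, H) = 47/8 (p(s, H) = (-94 + 0*(H + 0))/(-3 - 13) = (-94 + 0*H)/(-16) = (-94 + 0)*(-1/16) = -94*(-1/16) = 47/8)
-29369/29785 + p(-102, 188)/(-11679) = -29369/29785 + (47/8)/(-11679) = -29369*1/29785 + (47/8)*(-1/11679) = -29369/29785 - 47/93432 = -2745404303/2782872120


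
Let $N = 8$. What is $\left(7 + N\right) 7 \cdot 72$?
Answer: $7560$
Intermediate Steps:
$\left(7 + N\right) 7 \cdot 72 = \left(7 + 8\right) 7 \cdot 72 = 15 \cdot 7 \cdot 72 = 105 \cdot 72 = 7560$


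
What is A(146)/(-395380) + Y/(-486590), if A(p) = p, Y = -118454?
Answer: 2338165019/9619397710 ≈ 0.24307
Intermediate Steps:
A(146)/(-395380) + Y/(-486590) = 146/(-395380) - 118454/(-486590) = 146*(-1/395380) - 118454*(-1/486590) = -73/197690 + 59227/243295 = 2338165019/9619397710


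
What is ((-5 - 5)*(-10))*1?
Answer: 100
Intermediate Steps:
((-5 - 5)*(-10))*1 = -10*(-10)*1 = 100*1 = 100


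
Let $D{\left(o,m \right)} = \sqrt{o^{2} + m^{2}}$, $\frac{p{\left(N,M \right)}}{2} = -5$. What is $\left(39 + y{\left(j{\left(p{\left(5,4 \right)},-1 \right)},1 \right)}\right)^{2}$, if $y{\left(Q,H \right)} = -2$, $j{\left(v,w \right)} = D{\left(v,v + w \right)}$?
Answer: $1369$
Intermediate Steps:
$p{\left(N,M \right)} = -10$ ($p{\left(N,M \right)} = 2 \left(-5\right) = -10$)
$D{\left(o,m \right)} = \sqrt{m^{2} + o^{2}}$
$j{\left(v,w \right)} = \sqrt{v^{2} + \left(v + w\right)^{2}}$ ($j{\left(v,w \right)} = \sqrt{\left(v + w\right)^{2} + v^{2}} = \sqrt{v^{2} + \left(v + w\right)^{2}}$)
$\left(39 + y{\left(j{\left(p{\left(5,4 \right)},-1 \right)},1 \right)}\right)^{2} = \left(39 - 2\right)^{2} = 37^{2} = 1369$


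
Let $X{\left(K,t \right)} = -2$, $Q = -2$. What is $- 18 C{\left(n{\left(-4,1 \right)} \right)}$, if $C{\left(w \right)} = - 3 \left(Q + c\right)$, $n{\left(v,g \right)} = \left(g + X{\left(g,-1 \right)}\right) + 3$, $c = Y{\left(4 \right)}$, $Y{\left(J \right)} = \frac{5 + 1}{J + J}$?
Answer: $- \frac{135}{2} \approx -67.5$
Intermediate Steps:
$Y{\left(J \right)} = \frac{3}{J}$ ($Y{\left(J \right)} = \frac{6}{2 J} = 6 \frac{1}{2 J} = \frac{3}{J}$)
$c = \frac{3}{4} \approx 0.75$
$n{\left(v,g \right)} = 1 + g$ ($n{\left(v,g \right)} = \left(g - 2\right) + 3 = \left(-2 + g\right) + 3 = 1 + g$)
$C{\left(w \right)} = \frac{15}{4}$ ($C{\left(w \right)} = - 3 \left(-2 + \frac{3}{4}\right) = \left(-3\right) \left(- \frac{5}{4}\right) = \frac{15}{4}$)
$- 18 C{\left(n{\left(-4,1 \right)} \right)} = \left(-18\right) \frac{15}{4} = - \frac{135}{2}$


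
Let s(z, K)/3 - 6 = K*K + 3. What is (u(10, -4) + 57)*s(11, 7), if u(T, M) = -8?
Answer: 8526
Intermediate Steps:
s(z, K) = 27 + 3*K² (s(z, K) = 18 + 3*(K*K + 3) = 18 + 3*(K² + 3) = 18 + 3*(3 + K²) = 18 + (9 + 3*K²) = 27 + 3*K²)
(u(10, -4) + 57)*s(11, 7) = (-8 + 57)*(27 + 3*7²) = 49*(27 + 3*49) = 49*(27 + 147) = 49*174 = 8526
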